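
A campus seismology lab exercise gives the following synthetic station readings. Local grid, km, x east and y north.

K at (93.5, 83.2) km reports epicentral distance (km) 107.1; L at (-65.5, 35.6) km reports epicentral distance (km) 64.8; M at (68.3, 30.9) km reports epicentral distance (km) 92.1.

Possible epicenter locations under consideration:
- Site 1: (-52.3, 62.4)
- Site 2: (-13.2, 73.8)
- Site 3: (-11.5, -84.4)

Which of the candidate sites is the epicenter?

Site 2

For each candidate, compare |candidate − station| to the reported distance:
Site 1: residuals K 40.2, L 34.9, M 32.5 → max 40.2 km
Site 2: residuals K 0.0, L 0.0, M 0.0 → max 0.0 km
Site 3: residuals K 90.7, L 66.8, M 48.1 → max 90.7 km
Only Site 2 has all residuals ≈ 0.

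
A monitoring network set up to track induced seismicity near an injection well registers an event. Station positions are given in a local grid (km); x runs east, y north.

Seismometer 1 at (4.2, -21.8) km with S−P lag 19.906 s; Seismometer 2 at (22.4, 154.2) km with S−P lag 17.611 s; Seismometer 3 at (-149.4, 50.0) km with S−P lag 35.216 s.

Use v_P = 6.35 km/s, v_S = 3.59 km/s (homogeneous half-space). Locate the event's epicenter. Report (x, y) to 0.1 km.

Distance from S−P lag: d = Δt · v_P v_S / (v_P − v_S) = Δt · (6.35·3.59)/(6.35−3.59) ≈ 8.2596·Δt.
So d_Seismometer 1 = 164.42, d_Seismometer 2 = 145.46, d_Seismometer 3 = 290.87 km.
Circle about each station: (x − 4.2)² + (y + 21.8)² = 164.42²; (x − 22.4)² + (y − 154.2)² = 145.46²; (x + 149.4)² + (y − 50.0)² = 290.87².
Subtracting pairs of circle equations eliminates x²+y² and gives linear equations (the radical axes):
36.4 x + 352.0 y = 29661.84
-307.2 x + 143.6 y = -33243.94
Solving the 2×2 system: x ≈ 140.8, y ≈ 69.7 km.

140.8 km east, 69.7 km north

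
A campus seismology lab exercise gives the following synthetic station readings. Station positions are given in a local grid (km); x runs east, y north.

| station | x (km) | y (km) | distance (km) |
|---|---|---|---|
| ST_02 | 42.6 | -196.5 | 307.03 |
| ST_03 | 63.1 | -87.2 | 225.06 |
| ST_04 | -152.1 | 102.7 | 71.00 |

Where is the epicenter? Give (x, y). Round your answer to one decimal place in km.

-83.8 km east, 83.3 km north

Circle about each station: (x − 42.6)² + (y + 196.5)² = 307.03²; (x − 63.1)² + (y + 87.2)² = 225.06²; (x + 152.1)² + (y − 102.7)² = 71.00².
Subtracting pairs of circle equations eliminates x²+y² and gives linear equations (the radical axes):
41.0 x + 218.6 y = 14773.86
-389.4 x + 598.4 y = 82481.11
Solving the 2×2 system: x ≈ -83.8, y ≈ 83.3 km.
Check against ST_02 (with the unrounded x, y): √((x − 42.6)²+(y + 196.5)²) = 307.03 ≈ 307.03 km. ✓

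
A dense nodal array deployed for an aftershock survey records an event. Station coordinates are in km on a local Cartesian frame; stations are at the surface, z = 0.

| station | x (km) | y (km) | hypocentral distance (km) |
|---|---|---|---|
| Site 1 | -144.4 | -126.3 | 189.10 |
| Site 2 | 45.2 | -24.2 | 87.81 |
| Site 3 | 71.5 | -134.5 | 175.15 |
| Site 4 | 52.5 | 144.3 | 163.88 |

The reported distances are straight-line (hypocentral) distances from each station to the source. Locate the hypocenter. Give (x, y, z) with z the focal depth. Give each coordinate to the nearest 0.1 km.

(-19.5, 6.2, 51.0)

Each station gives a sphere (x−x_i)² + (y−y_i)² + z² = d_i² (stations at z=0).
Subtracting the Site 1 sphere from Site 2 and Site 3: z² cancels, leaving linear equations in x and y:
379.2 x + 204.2 y = -6126.16
431.8 x − 16.4 y = -8519.26
Solving: x ≈ -19.494, y ≈ 6.200 km (keep extra digits for the depth step; rounded: -19.5, 6.2).
Then from the Site 1 sphere: z² = 189.10² − (x + 144.4)² − (y + 126.3)² with x = -19.494, y = 6.200, so z ≈ 51.001 ≈ 51.0 km.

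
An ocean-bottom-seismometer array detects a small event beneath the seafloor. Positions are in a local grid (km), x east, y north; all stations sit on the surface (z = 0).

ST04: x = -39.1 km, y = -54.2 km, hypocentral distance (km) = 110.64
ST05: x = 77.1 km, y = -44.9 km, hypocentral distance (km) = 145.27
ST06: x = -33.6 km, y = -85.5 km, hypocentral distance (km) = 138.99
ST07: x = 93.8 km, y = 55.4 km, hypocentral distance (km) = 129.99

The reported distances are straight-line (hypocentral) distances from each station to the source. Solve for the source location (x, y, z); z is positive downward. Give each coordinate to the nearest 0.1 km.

(-26.7, 44.9, 47.6)

Each station gives a sphere (x−x_i)² + (y−y_i)² + z² = d_i² (stations at z=0).
Subtracting the ST04 sphere from ST05 and ST06: z² cancels, leaving linear equations in x and y:
232.4 x + 18.6 y = -5368.19
11.0 x − 62.6 y = -3104.25
Solving: x ≈ -26.692, y ≈ 44.898 km (keep extra digits for the depth step; rounded: -26.7, 44.9).
Then from the ST04 sphere: z² = 110.64² − (x + 39.1)² − (y + 54.2)² with x = -26.692, y = 44.898, so z ≈ 47.611 ≈ 47.6 km.
Check against ST07 (with the unrounded solution): distance 129.98 ≈ 129.99 km. ✓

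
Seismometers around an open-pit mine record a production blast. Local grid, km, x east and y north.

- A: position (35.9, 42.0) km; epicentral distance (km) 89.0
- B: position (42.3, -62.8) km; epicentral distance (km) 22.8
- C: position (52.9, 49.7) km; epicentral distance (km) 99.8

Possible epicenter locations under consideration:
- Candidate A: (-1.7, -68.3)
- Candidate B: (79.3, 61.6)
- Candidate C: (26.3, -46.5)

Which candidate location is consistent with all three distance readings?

Candidate C

For each candidate, compare |candidate − station| to the reported distance:
Candidate A: residuals A 27.5, B 21.5, C 30.2 → max 30.2 km
Candidate B: residuals A 41.4, B 107.0, C 70.8 → max 107.0 km
Candidate C: residuals A 0.0, B 0.0, C 0.0 → max 0.0 km
Only Candidate C has all residuals ≈ 0.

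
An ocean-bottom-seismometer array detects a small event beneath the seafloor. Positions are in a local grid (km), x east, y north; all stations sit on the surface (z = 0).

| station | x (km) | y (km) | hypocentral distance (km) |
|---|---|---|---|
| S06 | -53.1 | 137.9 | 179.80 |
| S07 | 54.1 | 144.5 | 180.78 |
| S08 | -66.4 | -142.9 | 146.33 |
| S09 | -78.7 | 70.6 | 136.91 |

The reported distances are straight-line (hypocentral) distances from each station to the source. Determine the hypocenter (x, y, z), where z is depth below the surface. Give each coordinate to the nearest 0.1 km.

x ≈ 9.1 km, y ≈ -25.2 km, depth ≈ 43.1 km

Each station gives a sphere (x−x_i)² + (y−y_i)² + z² = d_i² (stations at z=0).
Subtracting the S06 sphere from S07 and S08: z² cancels, leaving linear equations in x and y:
214.4 x + 13.2 y = 1617.67
-26.6 x − 561.6 y = 13908.92
Solving: x ≈ 9.096, y ≈ -25.197 km (keep extra digits for the depth step; rounded: 9.1, -25.2).
Then from the S06 sphere: z² = 179.80² − (x + 53.1)² − (y − 137.9)² with x = 9.096, y = -25.197, so z ≈ 43.117 ≈ 43.1 km.
Check against S09 (with the unrounded solution): distance 136.91 ≈ 136.91 km. ✓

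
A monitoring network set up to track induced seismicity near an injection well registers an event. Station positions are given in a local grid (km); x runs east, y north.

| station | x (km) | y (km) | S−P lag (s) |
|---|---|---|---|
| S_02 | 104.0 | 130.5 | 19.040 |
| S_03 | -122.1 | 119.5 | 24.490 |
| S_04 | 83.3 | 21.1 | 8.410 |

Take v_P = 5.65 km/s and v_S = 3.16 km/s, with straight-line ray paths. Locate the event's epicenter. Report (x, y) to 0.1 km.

x ≈ 23.0 km, y ≈ 20.6 km

Distance from S−P lag: d = Δt · v_P v_S / (v_P − v_S) = Δt · (5.65·3.16)/(5.65−3.16) ≈ 7.1703·Δt.
So d_S_02 = 136.52, d_S_03 = 175.60, d_S_04 = 60.30 km.
Circle about each station: (x − 104.0)² + (y − 130.5)² = 136.52²; (x + 122.1)² + (y − 119.5)² = 175.60²; (x − 83.3)² + (y − 21.1)² = 60.30².
Subtracting the S_02 equation from the S_03 and S_04 equations removes the quadratic terms:
-452.2 x − 22.0 y = -10855.24
-41.4 x − 218.8 y = -5460.53
Solving the 2×2 system: x ≈ 23.0, y ≈ 20.6 km.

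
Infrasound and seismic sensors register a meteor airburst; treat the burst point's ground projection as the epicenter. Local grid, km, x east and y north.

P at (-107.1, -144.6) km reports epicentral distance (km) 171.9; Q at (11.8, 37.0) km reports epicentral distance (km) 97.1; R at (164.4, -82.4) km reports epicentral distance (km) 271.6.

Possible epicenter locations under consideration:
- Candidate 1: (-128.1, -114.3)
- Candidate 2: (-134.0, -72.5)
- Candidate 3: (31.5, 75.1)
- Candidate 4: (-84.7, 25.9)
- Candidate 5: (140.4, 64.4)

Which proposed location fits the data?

For each candidate, compare |candidate − station| to the reported distance:
Candidate 1: residuals P 135.0, Q 109.0, R 22.6 → max 135.0 km
Candidate 2: residuals P 94.9, Q 85.2, R 27.0 → max 94.9 km
Candidate 3: residuals P 87.9, Q 54.2, R 65.5 → max 87.9 km
Candidate 4: residuals P 0.1, Q 0.0, R 0.0 → max 0.1 km
Candidate 5: residuals P 152.0, Q 34.4, R 122.9 → max 152.0 km
Only Candidate 4 has all residuals ≈ 0.

Candidate 4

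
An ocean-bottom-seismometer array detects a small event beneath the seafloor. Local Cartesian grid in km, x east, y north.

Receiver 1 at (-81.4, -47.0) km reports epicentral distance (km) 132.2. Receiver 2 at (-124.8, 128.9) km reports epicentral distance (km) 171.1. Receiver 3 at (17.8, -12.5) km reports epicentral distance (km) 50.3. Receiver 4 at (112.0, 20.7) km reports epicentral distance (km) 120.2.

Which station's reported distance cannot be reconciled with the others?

Receiver 4

Solve using three stations at a time. Using Receiver 1, Receiver 2, Receiver 3 (subtract circle equations pairwise → linear system) gives (x, y) ≈ (20.0, 37.8).
Distances from that point to each station vs reported:
  Receiver 1: calculated 132.2 vs reported 132.2 → residual 0.0 km
  Receiver 2: calculated 171.1 vs reported 171.1 → residual 0.0 km
  Receiver 3: calculated 50.3 vs reported 50.3 → residual 0.0 km
  Receiver 4: calculated 93.5 vs reported 120.2 → residual 26.7 km
Receiver 1, Receiver 2, Receiver 3 are mutually consistent (residuals ≈ 0); Receiver 4 is off by 26.7 km.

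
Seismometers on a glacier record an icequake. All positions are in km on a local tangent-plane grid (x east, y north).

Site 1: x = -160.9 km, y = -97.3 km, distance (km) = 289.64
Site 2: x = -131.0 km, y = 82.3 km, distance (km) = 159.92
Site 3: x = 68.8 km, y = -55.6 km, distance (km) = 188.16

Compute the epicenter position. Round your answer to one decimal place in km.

22.6 km east, 126.8 km north

Circle about each station: (x + 160.9)² + (y + 97.3)² = 289.64²; (x + 131.0)² + (y − 82.3)² = 159.92²; (x − 68.8)² + (y + 55.6)² = 188.16².
Subtracting the Site 1 equation from the Site 2 and Site 3 equations removes the quadratic terms:
59.8 x + 359.2 y = 46895.11
459.4 x + 83.4 y = 20955.84
Solving the 2×2 system: x ≈ 22.6, y ≈ 126.8 km.
Check against Site 1 (with the unrounded x, y): √((x + 160.9)²+(y + 97.3)²) = 289.64 ≈ 289.64 km. ✓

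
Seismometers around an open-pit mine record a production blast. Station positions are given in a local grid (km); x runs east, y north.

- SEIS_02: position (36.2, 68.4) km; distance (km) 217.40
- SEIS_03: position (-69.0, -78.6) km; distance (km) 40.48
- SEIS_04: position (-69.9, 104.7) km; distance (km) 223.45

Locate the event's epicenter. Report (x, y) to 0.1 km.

Circle about each station: (x − 36.2)² + (y − 68.4)² = 217.40²; (x + 69.0)² + (y + 78.6)² = 40.48²; (x + 69.9)² + (y − 104.7)² = 223.45².
Subtracting the SEIS_02 equation from the SEIS_03 and SEIS_04 equations removes the quadratic terms:
-210.4 x − 294.0 y = 50574.09
-212.2 x + 72.6 y = 7191.96
Solving the 2×2 system: x ≈ -74.5, y ≈ -118.7 km.

(-74.5, -118.7)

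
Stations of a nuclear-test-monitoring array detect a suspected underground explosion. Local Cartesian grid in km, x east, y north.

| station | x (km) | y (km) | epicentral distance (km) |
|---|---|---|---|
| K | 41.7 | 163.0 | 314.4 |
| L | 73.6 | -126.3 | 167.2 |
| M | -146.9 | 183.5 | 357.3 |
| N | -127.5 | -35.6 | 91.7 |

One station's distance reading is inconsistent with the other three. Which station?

M

Solve using three stations at a time. Using K, L, N (subtract circle equations pairwise → linear system) gives (x, y) ≈ (-93.5, -120.8).
Distances from that point to each station vs reported:
  K: calculated 314.4 vs reported 314.4 → residual 0.0 km
  L: calculated 167.2 vs reported 167.2 → residual 0.0 km
  M: calculated 309.0 vs reported 357.3 → residual 48.3 km
  N: calculated 91.8 vs reported 91.7 → residual 0.1 km
K, L, N are mutually consistent (residuals ≈ 0); M is off by 48.3 km.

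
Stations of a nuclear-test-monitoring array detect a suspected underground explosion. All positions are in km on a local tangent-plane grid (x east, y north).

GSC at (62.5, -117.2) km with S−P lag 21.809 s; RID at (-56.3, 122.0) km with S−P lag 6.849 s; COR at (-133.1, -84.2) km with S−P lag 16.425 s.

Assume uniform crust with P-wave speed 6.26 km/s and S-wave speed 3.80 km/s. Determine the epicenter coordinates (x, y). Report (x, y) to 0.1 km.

Distance from S−P lag: d = Δt · v_P v_S / (v_P − v_S) = Δt · (6.26·3.80)/(6.26−3.80) ≈ 9.6699·Δt.
So d_GSC = 210.89, d_RID = 66.23, d_COR = 158.83 km.
Circle about each station: (x − 62.5)² + (y + 117.2)² = 210.89²; (x + 56.3)² + (y − 122.0)² = 66.23²; (x + 133.1)² + (y + 84.2)² = 158.83².
Subtracting the GSC equation from the RID and COR equations removes the quadratic terms:
-237.6 x + 478.4 y = 40499.78
-391.2 x + 66.0 y = 26410.78
Solving the 2×2 system: x ≈ -58.1, y ≈ 55.8 km.

x ≈ -58.1 km, y ≈ 55.8 km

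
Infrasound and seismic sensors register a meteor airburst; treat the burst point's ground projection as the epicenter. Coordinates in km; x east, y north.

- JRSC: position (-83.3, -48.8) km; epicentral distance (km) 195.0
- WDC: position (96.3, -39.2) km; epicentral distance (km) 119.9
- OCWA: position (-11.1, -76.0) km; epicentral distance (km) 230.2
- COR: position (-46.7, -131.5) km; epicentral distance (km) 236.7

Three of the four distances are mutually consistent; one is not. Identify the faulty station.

OCWA

Solve using three stations at a time. Using JRSC, WDC, COR (subtract circle equations pairwise → linear system) gives (x, y) ≈ (65.9, 76.6).
Distances from that point to each station vs reported:
  JRSC: calculated 194.9 vs reported 195.0 → residual 0.1 km
  WDC: calculated 119.7 vs reported 119.9 → residual 0.2 km
  OCWA: calculated 170.9 vs reported 230.2 → residual 59.3 km
  COR: calculated 236.6 vs reported 236.7 → residual 0.1 km
JRSC, WDC, COR are mutually consistent (residuals ≈ 0); OCWA is off by 59.3 km.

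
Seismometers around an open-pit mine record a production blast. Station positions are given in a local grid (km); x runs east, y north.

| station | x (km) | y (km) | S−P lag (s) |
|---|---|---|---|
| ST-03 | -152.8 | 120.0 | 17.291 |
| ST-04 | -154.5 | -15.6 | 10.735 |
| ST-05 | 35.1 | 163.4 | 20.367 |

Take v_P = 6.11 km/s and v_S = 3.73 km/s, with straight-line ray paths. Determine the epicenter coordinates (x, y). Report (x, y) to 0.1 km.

x ≈ -51.8 km, y ≈ -11.2 km

Distance from S−P lag: d = Δt · v_P v_S / (v_P − v_S) = Δt · (6.11·3.73)/(6.11−3.73) ≈ 9.5758·Δt.
So d_ST-03 = 165.57, d_ST-04 = 102.80, d_ST-05 = 195.03 km.
Circle about each station: (x + 152.8)² + (y − 120.0)² = 165.57²; (x + 154.5)² + (y + 15.6)² = 102.80²; (x − 35.1)² + (y − 163.4)² = 195.03².
Subtracting the ST-03 equation from the ST-04 and ST-05 equations removes the quadratic terms:
-3.4 x − 271.2 y = 3211.35
375.8 x + 86.8 y = -20439.55
Solving the 2×2 system: x ≈ -51.8, y ≈ -11.2 km.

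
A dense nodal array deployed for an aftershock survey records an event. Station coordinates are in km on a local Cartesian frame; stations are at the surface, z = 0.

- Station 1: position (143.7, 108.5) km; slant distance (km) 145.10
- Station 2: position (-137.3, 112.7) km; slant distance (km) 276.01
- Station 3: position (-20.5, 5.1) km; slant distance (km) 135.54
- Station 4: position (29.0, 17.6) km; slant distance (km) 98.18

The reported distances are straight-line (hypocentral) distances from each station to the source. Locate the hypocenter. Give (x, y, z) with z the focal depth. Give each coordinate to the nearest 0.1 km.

Each station gives a sphere (x−x_i)² + (y−y_i)² + z² = d_i² (stations at z=0).
Subtracting the Station 1 sphere from Station 2 and Station 3: z² cancels, leaving linear equations in x and y:
-562.0 x + 8.4 y = -55996.87
-328.4 x − 206.8 y = -29292.76
Solving: x ≈ 99.397, y ≈ -16.195 km (keep extra digits for the depth step; rounded: 99.4, -16.2).
Then from the Station 1 sphere: z² = 145.10² − (x − 143.7)² − (y − 108.5)² with x = 99.397, y = -16.195, so z ≈ 59.518 ≈ 59.5 km.
Check against Station 4 (with the unrounded solution): distance 98.18 ≈ 98.18 km. ✓

x ≈ 99.4 km, y ≈ -16.2 km, depth ≈ 59.5 km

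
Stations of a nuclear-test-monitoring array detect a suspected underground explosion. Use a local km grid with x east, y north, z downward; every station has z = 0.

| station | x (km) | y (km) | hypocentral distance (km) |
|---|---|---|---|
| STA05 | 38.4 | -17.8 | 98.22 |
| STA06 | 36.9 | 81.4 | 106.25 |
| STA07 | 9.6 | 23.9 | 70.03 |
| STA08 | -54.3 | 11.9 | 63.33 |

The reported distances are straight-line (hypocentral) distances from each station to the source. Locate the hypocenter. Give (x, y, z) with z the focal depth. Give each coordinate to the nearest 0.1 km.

Each station gives a sphere (x−x_i)² + (y−y_i)² + z² = d_i² (stations at z=0).
Subtracting the STA05 sphere from STA06 and STA07: z² cancels, leaving linear equations in x and y:
-3.0 x + 198.4 y = 4554.28
-57.6 x + 83.4 y = 3614.94
Solving: x ≈ -30.183, y ≈ 22.499 km (keep extra digits for the depth step; rounded: -30.2, 22.5).
Then from the STA05 sphere: z² = 98.22² − (x − 38.4)² − (y + 17.8)² with x = -30.183, y = 22.499, so z ≈ 57.615 ≈ 57.6 km.
Check against STA08 (with the unrounded solution): distance 63.35 ≈ 63.33 km. ✓

(-30.2, 22.5, 57.6)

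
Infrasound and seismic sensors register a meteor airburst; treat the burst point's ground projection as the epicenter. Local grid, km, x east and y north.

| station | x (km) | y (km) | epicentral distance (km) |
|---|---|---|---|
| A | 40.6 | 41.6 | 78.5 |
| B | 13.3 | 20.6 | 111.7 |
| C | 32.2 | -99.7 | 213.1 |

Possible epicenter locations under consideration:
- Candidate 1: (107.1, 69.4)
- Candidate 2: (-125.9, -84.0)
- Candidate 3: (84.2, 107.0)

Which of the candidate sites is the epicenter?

For each candidate, compare |candidate − station| to the reported distance:
Candidate 1: residuals A 6.4, B 6.0, C 28.2 → max 28.2 km
Candidate 2: residuals A 130.1, B 62.4, C 54.2 → max 130.1 km
Candidate 3: residuals A 0.1, B 0.1, C 0.0 → max 0.1 km
Only Candidate 3 has all residuals ≈ 0.

Candidate 3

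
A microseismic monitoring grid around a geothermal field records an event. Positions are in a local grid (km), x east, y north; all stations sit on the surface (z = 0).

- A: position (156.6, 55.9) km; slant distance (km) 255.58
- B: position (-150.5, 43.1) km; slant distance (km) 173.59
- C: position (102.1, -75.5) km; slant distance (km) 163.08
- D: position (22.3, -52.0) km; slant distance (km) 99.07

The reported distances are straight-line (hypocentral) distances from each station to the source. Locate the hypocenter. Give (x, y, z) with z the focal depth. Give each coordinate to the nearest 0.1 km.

Each station gives a sphere (x−x_i)² + (y−y_i)² + z² = d_i² (stations at z=0).
Subtracting the A sphere from B and C: z² cancels, leaving linear equations in x and y:
-614.2 x − 25.6 y = 32047.14
-109.0 x − 262.8 y = 27202.34
Solving: x ≈ -48.705, y ≈ -83.309 km (keep extra digits for the depth step; rounded: -48.7, -83.3).
Then from the A sphere: z² = 255.58² − (x − 156.6)² − (y − 55.9)² with x = -48.705, y = -83.309, so z ≈ 61.578 ≈ 61.6 km.
Check against D (with the unrounded solution): distance 99.07 ≈ 99.07 km. ✓

x ≈ -48.7 km, y ≈ -83.3 km, depth ≈ 61.6 km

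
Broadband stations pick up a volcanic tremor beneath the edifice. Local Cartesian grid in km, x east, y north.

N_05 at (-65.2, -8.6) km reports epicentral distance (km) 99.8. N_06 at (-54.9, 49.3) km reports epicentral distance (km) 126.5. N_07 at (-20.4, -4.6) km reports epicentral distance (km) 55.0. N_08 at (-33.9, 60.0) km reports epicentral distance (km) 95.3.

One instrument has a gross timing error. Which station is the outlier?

Solve using three stations at a time. Using N_05, N_07, N_08 (subtract circle equations pairwise → linear system) gives (x, y) ≈ (34.6, -6.3).
Distances from that point to each station vs reported:
  N_05: calculated 99.8 vs reported 99.8 → residual 0.0 km
  N_06: calculated 105.3 vs reported 126.5 → residual 21.2 km
  N_07: calculated 55.0 vs reported 55.0 → residual 0.0 km
  N_08: calculated 95.3 vs reported 95.3 → residual 0.0 km
N_05, N_07, N_08 are mutually consistent (residuals ≈ 0); N_06 is off by 21.2 km.

N_06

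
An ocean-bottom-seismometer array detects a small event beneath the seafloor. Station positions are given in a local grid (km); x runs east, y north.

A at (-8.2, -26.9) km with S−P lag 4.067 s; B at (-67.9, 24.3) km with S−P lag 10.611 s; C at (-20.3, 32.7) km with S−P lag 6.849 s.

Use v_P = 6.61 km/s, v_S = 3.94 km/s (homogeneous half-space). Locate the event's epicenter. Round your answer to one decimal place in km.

x ≈ 28.8 km, y ≈ -12.6 km

Distance from S−P lag: d = Δt · v_P v_S / (v_P − v_S) = Δt · (6.61·3.94)/(6.61−3.94) ≈ 9.7541·Δt.
So d_A = 39.67, d_B = 103.50, d_C = 66.81 km.
Circle about each station: (x + 8.2)² + (y + 26.9)² = 39.67²; (x + 67.9)² + (y − 24.3)² = 103.50²; (x + 20.3)² + (y − 32.7)² = 66.81².
Subtracting pairs of circle equations eliminates x²+y² and gives linear equations (the radical axes):
-119.4 x + 102.4 y = -4728.49
-24.2 x + 119.2 y = -2199.34
Solving the 2×2 system: x ≈ 28.8, y ≈ -12.6 km.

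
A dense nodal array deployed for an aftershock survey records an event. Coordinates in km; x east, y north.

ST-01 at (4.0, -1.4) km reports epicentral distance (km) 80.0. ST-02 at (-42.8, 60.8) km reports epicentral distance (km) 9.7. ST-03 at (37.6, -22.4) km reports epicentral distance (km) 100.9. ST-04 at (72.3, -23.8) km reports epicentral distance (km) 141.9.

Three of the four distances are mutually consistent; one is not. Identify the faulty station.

Solve using three stations at a time. Using ST-01, ST-02, ST-04 (subtract circle equations pairwise → linear system) gives (x, y) ≈ (-36.0, 67.9).
Distances from that point to each station vs reported:
  ST-01: calculated 80.0 vs reported 80.0 → residual 0.0 km
  ST-02: calculated 9.8 vs reported 9.7 → residual 0.1 km
  ST-03: calculated 116.5 vs reported 100.9 → residual 15.6 km
  ST-04: calculated 141.9 vs reported 141.9 → residual 0.0 km
ST-01, ST-02, ST-04 are mutually consistent (residuals ≈ 0); ST-03 is off by 15.6 km.

ST-03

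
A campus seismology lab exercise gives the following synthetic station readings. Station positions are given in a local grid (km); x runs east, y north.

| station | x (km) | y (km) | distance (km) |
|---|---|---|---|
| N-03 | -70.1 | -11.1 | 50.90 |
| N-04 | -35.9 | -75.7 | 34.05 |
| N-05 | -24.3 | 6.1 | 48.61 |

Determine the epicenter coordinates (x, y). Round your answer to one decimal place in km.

(-29.8, -42.2)

Circle about each station: (x + 70.1)² + (y + 11.1)² = 50.90²; (x + 35.9)² + (y + 75.7)² = 34.05²; (x + 24.3)² + (y − 6.1)² = 48.61².
Subtracting pairs of circle equations eliminates x²+y² and gives linear equations (the radical axes):
68.4 x − 129.2 y = 3413.49
91.6 x + 34.4 y = -4181.64
Solving the 2×2 system: x ≈ -29.8, y ≈ -42.2 km.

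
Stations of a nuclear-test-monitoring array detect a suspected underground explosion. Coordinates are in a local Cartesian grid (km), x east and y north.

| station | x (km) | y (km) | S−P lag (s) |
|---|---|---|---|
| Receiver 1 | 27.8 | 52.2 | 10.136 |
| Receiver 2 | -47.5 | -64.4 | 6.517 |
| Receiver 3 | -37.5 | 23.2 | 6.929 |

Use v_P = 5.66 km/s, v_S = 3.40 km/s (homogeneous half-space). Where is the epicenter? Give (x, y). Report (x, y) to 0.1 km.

x ≈ -6.5 km, y ≈ -27.0 km

Distance from S−P lag: d = Δt · v_P v_S / (v_P − v_S) = Δt · (5.66·3.40)/(5.66−3.40) ≈ 8.5150·Δt.
So d_Receiver 1 = 86.31, d_Receiver 2 = 55.49, d_Receiver 3 = 59.00 km.
Circle about each station: (x − 27.8)² + (y − 52.2)² = 86.31²; (x + 47.5)² + (y + 64.4)² = 55.49²; (x + 37.5)² + (y − 23.2)² = 59.00².
Subtracting the Receiver 1 equation from the Receiver 2 and Receiver 3 equations removes the quadratic terms:
-150.6 x − 233.2 y = 7276.21
-130.6 x − 58.0 y = 2415.23
Solving the 2×2 system: x ≈ -6.5, y ≈ -27.0 km.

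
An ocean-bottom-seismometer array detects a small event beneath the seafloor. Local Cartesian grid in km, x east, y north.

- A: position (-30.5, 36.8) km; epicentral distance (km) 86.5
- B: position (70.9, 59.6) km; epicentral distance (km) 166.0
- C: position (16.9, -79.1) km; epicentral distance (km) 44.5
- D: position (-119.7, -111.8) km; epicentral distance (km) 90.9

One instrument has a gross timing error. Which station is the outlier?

Solve using three stations at a time. Using A, B, D (subtract circle equations pairwise → linear system) gives (x, y) ≈ (-57.8, -45.3).
Distances from that point to each station vs reported:
  A: calculated 86.5 vs reported 86.5 → residual 0.0 km
  B: calculated 166.0 vs reported 166.0 → residual 0.0 km
  C: calculated 82.0 vs reported 44.5 → residual 37.5 km
  D: calculated 90.9 vs reported 90.9 → residual 0.0 km
A, B, D are mutually consistent (residuals ≈ 0); C is off by 37.5 km.

C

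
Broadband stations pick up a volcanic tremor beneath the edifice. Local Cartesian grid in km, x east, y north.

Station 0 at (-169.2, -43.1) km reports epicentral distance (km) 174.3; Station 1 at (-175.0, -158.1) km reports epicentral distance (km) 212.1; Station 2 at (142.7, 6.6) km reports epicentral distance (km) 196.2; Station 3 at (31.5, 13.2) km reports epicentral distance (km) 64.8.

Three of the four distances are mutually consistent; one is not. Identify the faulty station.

Solve using three stations at a time. Using Station 0, Station 1, Station 3 (subtract circle equations pairwise → linear system) gives (x, y) ≈ (5.1, -46.0).
Distances from that point to each station vs reported:
  Station 0: calculated 174.3 vs reported 174.3 → residual 0.0 km
  Station 1: calculated 212.1 vs reported 212.1 → residual 0.0 km
  Station 2: calculated 147.3 vs reported 196.2 → residual 48.9 km
  Station 3: calculated 64.9 vs reported 64.8 → residual 0.1 km
Station 0, Station 1, Station 3 are mutually consistent (residuals ≈ 0); Station 2 is off by 48.9 km.

Station 2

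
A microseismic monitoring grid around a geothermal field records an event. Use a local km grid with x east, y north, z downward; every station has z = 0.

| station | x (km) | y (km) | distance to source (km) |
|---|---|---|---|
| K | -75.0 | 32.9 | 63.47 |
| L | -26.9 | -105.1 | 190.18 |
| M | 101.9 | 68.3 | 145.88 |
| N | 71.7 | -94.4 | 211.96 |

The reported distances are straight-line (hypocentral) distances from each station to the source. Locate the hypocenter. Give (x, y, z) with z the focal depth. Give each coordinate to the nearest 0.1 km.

Each station gives a sphere (x−x_i)² + (y−y_i)² + z² = d_i² (stations at z=0).
Subtracting the K sphere from L and M: z² cancels, leaving linear equations in x and y:
96.2 x − 276.0 y = -27077.78
353.8 x + 70.8 y = -8911.44
Solving: x ≈ -41.898, y ≈ 83.504 km (keep extra digits for the depth step; rounded: -41.9, 83.5).
Then from the K sphere: z² = 63.47² − (x + 75.0)² − (y − 32.9)² with x = -41.898, y = 83.504, so z ≈ 19.286 ≈ 19.3 km.

(-41.9, 83.5, 19.3)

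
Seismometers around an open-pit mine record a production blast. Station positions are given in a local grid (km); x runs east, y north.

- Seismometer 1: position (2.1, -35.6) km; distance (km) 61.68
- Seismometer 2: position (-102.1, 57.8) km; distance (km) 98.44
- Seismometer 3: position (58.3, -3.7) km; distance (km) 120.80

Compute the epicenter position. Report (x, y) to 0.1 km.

(-59.4, -30.9)

Circle about each station: (x − 2.1)² + (y + 35.6)² = 61.68²; (x + 102.1)² + (y − 57.8)² = 98.44²; (x − 58.3)² + (y + 3.7)² = 120.80².
Subtracting the Seismometer 1 equation from the Seismometer 2 and Seismometer 3 equations removes the quadratic terms:
-208.4 x + 186.8 y = 6607.47
112.4 x + 63.8 y = -8647.41
Solving the 2×2 system: x ≈ -59.4, y ≈ -30.9 km.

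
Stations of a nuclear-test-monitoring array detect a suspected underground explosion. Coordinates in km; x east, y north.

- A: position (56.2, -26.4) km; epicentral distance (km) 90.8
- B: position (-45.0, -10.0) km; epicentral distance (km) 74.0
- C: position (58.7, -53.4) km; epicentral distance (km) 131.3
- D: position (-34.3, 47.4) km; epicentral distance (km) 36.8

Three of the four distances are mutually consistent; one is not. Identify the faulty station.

Solve using three stations at a time. Using A, B, D (subtract circle equations pairwise → linear system) gives (x, y) ≈ (2.4, 46.8).
Distances from that point to each station vs reported:
  A: calculated 90.8 vs reported 90.8 → residual 0.0 km
  B: calculated 74.0 vs reported 74.0 → residual 0.0 km
  C: calculated 114.9 vs reported 131.3 → residual 16.4 km
  D: calculated 36.8 vs reported 36.8 → residual 0.0 km
A, B, D are mutually consistent (residuals ≈ 0); C is off by 16.4 km.

C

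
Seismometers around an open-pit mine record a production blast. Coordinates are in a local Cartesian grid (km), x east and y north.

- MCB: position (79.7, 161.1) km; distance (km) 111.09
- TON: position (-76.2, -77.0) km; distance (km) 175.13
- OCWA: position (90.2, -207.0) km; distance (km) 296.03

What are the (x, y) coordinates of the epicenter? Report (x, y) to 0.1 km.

Circle about each station: (x − 79.7)² + (y − 161.1)² = 111.09²; (x + 76.2)² + (y + 77.0)² = 175.13²; (x − 90.2)² + (y + 207.0)² = 296.03².
Subtracting pairs of circle equations eliminates x²+y² and gives linear equations (the radical axes):
-311.8 x − 476.2 y = -38899.39
21.0 x − 736.2 y = -56613.03
Solving the 2×2 system: x ≈ 7.0, y ≈ 77.1 km.

(7.0, 77.1)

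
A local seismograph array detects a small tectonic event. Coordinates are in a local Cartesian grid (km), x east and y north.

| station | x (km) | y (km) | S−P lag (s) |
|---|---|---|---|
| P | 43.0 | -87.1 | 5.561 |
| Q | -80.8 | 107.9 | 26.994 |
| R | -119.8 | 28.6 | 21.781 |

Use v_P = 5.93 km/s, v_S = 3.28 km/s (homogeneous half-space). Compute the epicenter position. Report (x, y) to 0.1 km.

5.8 km east, -70.3 km north

Distance from S−P lag: d = Δt · v_P v_S / (v_P − v_S) = Δt · (5.93·3.28)/(5.93−3.28) ≈ 7.3398·Δt.
So d_P = 40.82, d_Q = 198.13, d_R = 159.87 km.
Circle about each station: (x − 43.0)² + (y + 87.1)² = 40.82²; (x + 80.8)² + (y − 107.9)² = 198.13²; (x + 119.8)² + (y − 28.6)² = 159.87².
Subtracting the P equation from the Q and R equations removes the quadratic terms:
-247.6 x + 390.0 y = -28853.58
-325.6 x + 231.4 y = -18157.55
Solving the 2×2 system: x ≈ 5.8, y ≈ -70.3 km.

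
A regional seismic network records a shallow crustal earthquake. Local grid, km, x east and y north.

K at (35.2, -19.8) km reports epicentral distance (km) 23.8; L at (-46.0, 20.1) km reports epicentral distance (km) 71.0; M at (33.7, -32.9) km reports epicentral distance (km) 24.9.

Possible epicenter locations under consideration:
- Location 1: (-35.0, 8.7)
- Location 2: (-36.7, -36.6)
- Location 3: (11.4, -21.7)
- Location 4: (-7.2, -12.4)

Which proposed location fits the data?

For each candidate, compare |candidate − station| to the reported distance:
Location 1: residuals K 52.0, L 55.2, M 55.4 → max 55.4 km
Location 2: residuals K 50.0, L 13.5, M 45.6 → max 50.0 km
Location 3: residuals K 0.1, L 0.0, M 0.1 → max 0.1 km
Location 4: residuals K 19.2, L 20.4, M 20.8 → max 20.8 km
Only Location 3 has all residuals ≈ 0.

Location 3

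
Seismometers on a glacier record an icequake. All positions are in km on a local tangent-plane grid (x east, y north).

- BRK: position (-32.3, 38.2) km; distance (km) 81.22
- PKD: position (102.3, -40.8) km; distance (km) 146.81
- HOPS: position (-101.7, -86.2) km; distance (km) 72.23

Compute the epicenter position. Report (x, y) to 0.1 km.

x ≈ -44.5 km, y ≈ -42.1 km

Circle about each station: (x + 32.3)² + (y − 38.2)² = 81.22²; (x − 102.3)² + (y + 40.8)² = 146.81²; (x + 101.7)² + (y + 86.2)² = 72.23².
Subtracting the BRK equation from the PKD and HOPS equations removes the quadratic terms:
269.2 x − 158.0 y = -5329.09
-138.8 x − 248.8 y = 16650.32
Solving the 2×2 system: x ≈ -44.5, y ≈ -42.1 km.
Check against BRK (with the unrounded x, y): √((x + 32.3)²+(y − 38.2)²) = 81.22 ≈ 81.22 km. ✓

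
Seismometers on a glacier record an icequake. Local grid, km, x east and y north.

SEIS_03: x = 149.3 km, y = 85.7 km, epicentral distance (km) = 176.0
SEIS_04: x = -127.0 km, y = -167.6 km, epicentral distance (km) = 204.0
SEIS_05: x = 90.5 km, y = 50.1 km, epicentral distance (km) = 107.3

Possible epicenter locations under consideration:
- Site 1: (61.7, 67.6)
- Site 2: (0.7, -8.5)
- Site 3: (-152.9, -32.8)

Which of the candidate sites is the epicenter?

For each candidate, compare |candidate − station| to the reported distance:
Site 1: residuals SEIS_03 86.5, SEIS_04 97.5, SEIS_05 73.6 → max 97.5 km
Site 2: residuals SEIS_03 0.1, SEIS_04 0.0, SEIS_05 0.1 → max 0.1 km
Site 3: residuals SEIS_03 148.6, SEIS_04 66.7, SEIS_05 149.8 → max 149.8 km
Only Site 2 has all residuals ≈ 0.

Site 2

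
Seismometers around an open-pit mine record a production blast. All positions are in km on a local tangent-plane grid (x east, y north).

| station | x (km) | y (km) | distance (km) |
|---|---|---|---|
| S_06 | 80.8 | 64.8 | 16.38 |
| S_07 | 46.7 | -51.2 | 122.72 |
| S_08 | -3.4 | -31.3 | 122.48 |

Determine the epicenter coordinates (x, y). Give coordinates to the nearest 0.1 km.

Circle about each station: (x − 80.8)² + (y − 64.8)² = 16.38²; (x − 46.7)² + (y + 51.2)² = 122.72²; (x + 3.4)² + (y + 31.3)² = 122.48².
Subtracting the S_06 equation from the S_07 and S_08 equations removes the quadratic terms:
-68.2 x − 232.0 y = -20717.24
-168.4 x − 192.2 y = -24469.48
Solving the 2×2 system: x ≈ 65.3, y ≈ 70.1 km.

x ≈ 65.3 km, y ≈ 70.1 km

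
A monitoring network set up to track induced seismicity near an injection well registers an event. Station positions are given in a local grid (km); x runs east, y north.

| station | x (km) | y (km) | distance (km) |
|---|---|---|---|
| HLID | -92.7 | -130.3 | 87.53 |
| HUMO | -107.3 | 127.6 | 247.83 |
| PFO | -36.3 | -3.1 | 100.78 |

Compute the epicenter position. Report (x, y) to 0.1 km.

Circle about each station: (x + 92.7)² + (y + 130.3)² = 87.53²; (x + 107.3)² + (y − 127.6)² = 247.83²; (x + 36.3)² + (y + 3.1)² = 100.78².
Subtracting the HLID equation from the HUMO and PFO equations removes the quadratic terms:
-29.2 x + 515.8 y = -51534.54
112.8 x + 254.4 y = -26739.19
Solving the 2×2 system: x ≈ -10.4, y ≈ -100.5 km.

x ≈ -10.4 km, y ≈ -100.5 km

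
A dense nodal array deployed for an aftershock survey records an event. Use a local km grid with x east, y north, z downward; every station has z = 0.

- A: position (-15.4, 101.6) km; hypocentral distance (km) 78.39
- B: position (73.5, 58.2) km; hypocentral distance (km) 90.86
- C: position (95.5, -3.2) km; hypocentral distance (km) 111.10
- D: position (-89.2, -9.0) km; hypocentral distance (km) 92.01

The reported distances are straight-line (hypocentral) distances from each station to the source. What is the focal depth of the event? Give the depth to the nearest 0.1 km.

Each station gives a sphere (x−x_i)² + (y−y_i)² + z² = d_i² (stations at z=0).
Subtracting the A sphere from B and C: z² cancels, leaving linear equations in x and y:
177.8 x − 86.8 y = -3880.78
221.8 x − 209.6 y = -7627.45
Solving: x ≈ -8.401, y ≈ 27.500 km (keep extra digits for the depth step; rounded: -8.4, 27.5).
Then from the A sphere: z² = 78.39² − (x + 15.4)² − (y − 101.6)² with x = -8.401, y = 27.500, so z ≈ 24.601 ≈ 24.6 km.

z ≈ 24.6 km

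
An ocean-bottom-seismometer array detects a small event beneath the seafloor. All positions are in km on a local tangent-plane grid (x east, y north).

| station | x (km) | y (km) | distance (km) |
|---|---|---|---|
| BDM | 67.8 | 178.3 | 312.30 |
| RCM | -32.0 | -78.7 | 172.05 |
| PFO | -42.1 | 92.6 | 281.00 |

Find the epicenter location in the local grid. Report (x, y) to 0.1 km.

(133.1, -127.1)

Circle about each station: (x − 67.8)² + (y − 178.3)² = 312.30²; (x + 32.0)² + (y + 78.7)² = 172.05²; (x + 42.1)² + (y − 92.6)² = 281.00².
Subtracting the BDM equation from the RCM and PFO equations removes the quadratic terms:
-199.6 x − 514.0 y = 38760.05
-219.8 x − 171.4 y = -7470.27
Solving the 2×2 system: x ≈ 133.1, y ≈ -127.1 km.
Check against BDM (with the unrounded x, y): √((x − 67.8)²+(y − 178.3)²) = 312.29 ≈ 312.30 km. ✓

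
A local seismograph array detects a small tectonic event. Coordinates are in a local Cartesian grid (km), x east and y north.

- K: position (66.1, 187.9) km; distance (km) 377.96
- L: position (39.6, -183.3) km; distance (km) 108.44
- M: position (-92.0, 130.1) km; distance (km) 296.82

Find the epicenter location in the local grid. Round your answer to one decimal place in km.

Circle about each station: (x − 66.1)² + (y − 187.9)² = 377.96²; (x − 39.6)² + (y + 183.3)² = 108.44²; (x + 92.0)² + (y − 130.1)² = 296.82².
Subtracting the K equation from the L and M equations removes the quadratic terms:
-53.0 x − 742.4 y = 126585.96
-316.2 x − 115.6 y = 40466.04
Solving the 2×2 system: x ≈ -67.4, y ≈ -165.7 km.
Check against K (with the unrounded x, y): √((x − 66.1)²+(y − 187.9)²) = 377.96 ≈ 377.96 km. ✓

-67.4 km east, -165.7 km north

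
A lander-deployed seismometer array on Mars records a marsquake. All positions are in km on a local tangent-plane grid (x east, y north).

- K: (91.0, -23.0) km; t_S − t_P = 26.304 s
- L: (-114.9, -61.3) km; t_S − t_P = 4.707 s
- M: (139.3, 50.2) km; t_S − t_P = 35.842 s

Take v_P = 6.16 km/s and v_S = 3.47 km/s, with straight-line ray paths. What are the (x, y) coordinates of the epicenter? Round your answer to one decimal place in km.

x ≈ -104.4 km, y ≈ -97.2 km

Distance from S−P lag: d = Δt · v_P v_S / (v_P − v_S) = Δt · (6.16·3.47)/(6.16−3.47) ≈ 7.9462·Δt.
So d_K = 209.02, d_L = 37.40, d_M = 284.81 km.
Circle about each station: (x − 91.0)² + (y + 23.0)² = 209.02²; (x + 114.9)² + (y + 61.3)² = 37.40²; (x − 139.3)² + (y − 50.2)² = 284.81².
Subtracting pairs of circle equations eliminates x²+y² and gives linear equations (the radical axes):
-411.8 x − 76.6 y = 50440.30
96.6 x + 146.4 y = -24312.85
Solving the 2×2 system: x ≈ -104.4, y ≈ -97.2 km.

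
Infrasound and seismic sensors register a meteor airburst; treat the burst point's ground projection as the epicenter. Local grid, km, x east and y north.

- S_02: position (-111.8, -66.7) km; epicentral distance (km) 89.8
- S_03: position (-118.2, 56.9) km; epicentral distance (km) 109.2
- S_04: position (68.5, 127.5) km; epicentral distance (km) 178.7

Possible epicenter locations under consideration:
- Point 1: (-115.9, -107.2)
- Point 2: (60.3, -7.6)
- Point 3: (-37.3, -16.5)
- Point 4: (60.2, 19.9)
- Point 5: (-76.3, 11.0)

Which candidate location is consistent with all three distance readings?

Point 3

For each candidate, compare |candidate − station| to the reported distance:
Point 1: residuals S_02 49.1, S_03 54.9, S_04 119.8 → max 119.8 km
Point 2: residuals S_02 92.2, S_03 80.6, S_04 43.4 → max 92.2 km
Point 3: residuals S_02 0.0, S_03 0.0, S_04 0.0 → max 0.0 km
Point 4: residuals S_02 102.8, S_03 73.0, S_04 70.8 → max 102.8 km
Point 5: residuals S_02 4.4, S_03 47.1, S_04 7.1 → max 47.1 km
Only Point 3 has all residuals ≈ 0.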